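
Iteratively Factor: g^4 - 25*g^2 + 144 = (g + 3)*(g^3 - 3*g^2 - 16*g + 48) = (g - 3)*(g + 3)*(g^2 - 16) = (g - 3)*(g + 3)*(g + 4)*(g - 4)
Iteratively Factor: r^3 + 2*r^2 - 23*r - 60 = (r + 3)*(r^2 - r - 20) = (r - 5)*(r + 3)*(r + 4)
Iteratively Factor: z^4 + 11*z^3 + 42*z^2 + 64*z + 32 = (z + 2)*(z^3 + 9*z^2 + 24*z + 16) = (z + 1)*(z + 2)*(z^2 + 8*z + 16) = (z + 1)*(z + 2)*(z + 4)*(z + 4)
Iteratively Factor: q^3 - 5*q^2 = (q)*(q^2 - 5*q) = q^2*(q - 5)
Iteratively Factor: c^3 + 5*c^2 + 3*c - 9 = (c + 3)*(c^2 + 2*c - 3) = (c + 3)^2*(c - 1)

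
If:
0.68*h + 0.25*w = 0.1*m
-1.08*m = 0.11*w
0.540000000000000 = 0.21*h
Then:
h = 2.57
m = 0.68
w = -6.72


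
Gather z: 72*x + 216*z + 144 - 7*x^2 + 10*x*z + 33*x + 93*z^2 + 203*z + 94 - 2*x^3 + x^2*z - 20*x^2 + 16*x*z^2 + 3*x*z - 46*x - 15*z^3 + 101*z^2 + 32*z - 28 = -2*x^3 - 27*x^2 + 59*x - 15*z^3 + z^2*(16*x + 194) + z*(x^2 + 13*x + 451) + 210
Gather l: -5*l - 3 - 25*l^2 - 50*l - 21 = -25*l^2 - 55*l - 24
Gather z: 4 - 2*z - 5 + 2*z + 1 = 0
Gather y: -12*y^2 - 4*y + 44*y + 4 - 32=-12*y^2 + 40*y - 28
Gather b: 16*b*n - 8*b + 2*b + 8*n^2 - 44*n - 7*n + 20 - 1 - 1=b*(16*n - 6) + 8*n^2 - 51*n + 18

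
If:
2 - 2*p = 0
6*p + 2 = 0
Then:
No Solution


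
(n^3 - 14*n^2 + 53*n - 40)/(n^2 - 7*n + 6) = (n^2 - 13*n + 40)/(n - 6)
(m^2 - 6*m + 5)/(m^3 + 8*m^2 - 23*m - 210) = (m - 1)/(m^2 + 13*m + 42)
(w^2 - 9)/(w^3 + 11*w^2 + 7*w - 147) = (w + 3)/(w^2 + 14*w + 49)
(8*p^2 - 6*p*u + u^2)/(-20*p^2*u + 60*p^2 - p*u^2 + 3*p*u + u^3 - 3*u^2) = (-8*p^2 + 6*p*u - u^2)/(20*p^2*u - 60*p^2 + p*u^2 - 3*p*u - u^3 + 3*u^2)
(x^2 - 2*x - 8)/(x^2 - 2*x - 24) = (-x^2 + 2*x + 8)/(-x^2 + 2*x + 24)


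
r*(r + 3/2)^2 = r^3 + 3*r^2 + 9*r/4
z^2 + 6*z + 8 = (z + 2)*(z + 4)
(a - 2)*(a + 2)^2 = a^3 + 2*a^2 - 4*a - 8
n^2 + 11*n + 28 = (n + 4)*(n + 7)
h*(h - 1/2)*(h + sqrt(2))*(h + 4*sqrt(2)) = h^4 - h^3/2 + 5*sqrt(2)*h^3 - 5*sqrt(2)*h^2/2 + 8*h^2 - 4*h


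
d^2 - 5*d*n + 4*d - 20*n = (d + 4)*(d - 5*n)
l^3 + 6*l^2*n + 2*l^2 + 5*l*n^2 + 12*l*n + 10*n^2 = (l + 2)*(l + n)*(l + 5*n)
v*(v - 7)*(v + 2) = v^3 - 5*v^2 - 14*v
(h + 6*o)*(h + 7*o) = h^2 + 13*h*o + 42*o^2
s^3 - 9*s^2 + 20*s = s*(s - 5)*(s - 4)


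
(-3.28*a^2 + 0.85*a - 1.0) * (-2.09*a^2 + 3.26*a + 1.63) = 6.8552*a^4 - 12.4693*a^3 - 0.485399999999999*a^2 - 1.8745*a - 1.63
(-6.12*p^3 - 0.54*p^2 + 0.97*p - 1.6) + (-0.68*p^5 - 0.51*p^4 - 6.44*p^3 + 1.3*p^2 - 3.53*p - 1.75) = -0.68*p^5 - 0.51*p^4 - 12.56*p^3 + 0.76*p^2 - 2.56*p - 3.35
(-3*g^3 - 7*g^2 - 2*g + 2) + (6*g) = -3*g^3 - 7*g^2 + 4*g + 2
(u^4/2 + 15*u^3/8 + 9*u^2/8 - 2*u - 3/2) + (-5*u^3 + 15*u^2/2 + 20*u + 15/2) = u^4/2 - 25*u^3/8 + 69*u^2/8 + 18*u + 6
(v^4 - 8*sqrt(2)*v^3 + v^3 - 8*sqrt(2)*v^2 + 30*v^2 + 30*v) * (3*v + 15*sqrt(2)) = 3*v^5 - 9*sqrt(2)*v^4 + 3*v^4 - 150*v^3 - 9*sqrt(2)*v^3 - 150*v^2 + 450*sqrt(2)*v^2 + 450*sqrt(2)*v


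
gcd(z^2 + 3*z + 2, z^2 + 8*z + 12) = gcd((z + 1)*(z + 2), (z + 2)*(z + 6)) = z + 2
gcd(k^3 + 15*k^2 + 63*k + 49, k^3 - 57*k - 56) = k^2 + 8*k + 7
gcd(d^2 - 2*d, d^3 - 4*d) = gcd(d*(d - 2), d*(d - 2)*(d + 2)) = d^2 - 2*d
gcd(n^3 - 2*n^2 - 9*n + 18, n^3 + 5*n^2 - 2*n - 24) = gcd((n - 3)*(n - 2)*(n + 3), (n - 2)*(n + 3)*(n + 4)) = n^2 + n - 6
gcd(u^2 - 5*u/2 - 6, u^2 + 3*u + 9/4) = u + 3/2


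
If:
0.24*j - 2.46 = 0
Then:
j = 10.25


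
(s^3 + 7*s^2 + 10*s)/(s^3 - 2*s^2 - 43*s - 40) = s*(s + 2)/(s^2 - 7*s - 8)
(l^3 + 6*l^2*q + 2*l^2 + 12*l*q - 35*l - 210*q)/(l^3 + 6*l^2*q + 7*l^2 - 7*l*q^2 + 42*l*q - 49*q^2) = (-l^2 - 6*l*q + 5*l + 30*q)/(-l^2 - 6*l*q + 7*q^2)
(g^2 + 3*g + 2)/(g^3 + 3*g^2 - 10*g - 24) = (g + 1)/(g^2 + g - 12)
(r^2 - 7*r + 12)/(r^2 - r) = (r^2 - 7*r + 12)/(r*(r - 1))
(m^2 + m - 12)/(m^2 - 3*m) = (m + 4)/m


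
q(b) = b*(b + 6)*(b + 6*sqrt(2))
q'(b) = b*(b + 6) + b*(b + 6*sqrt(2)) + (b + 6)*(b + 6*sqrt(2)) = 3*b^2 + 12*b + 12*sqrt(2)*b + 36*sqrt(2)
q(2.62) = 250.81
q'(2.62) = 147.41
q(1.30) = 92.86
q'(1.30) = 93.64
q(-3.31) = -46.08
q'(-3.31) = -12.11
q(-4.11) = -33.99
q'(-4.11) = -17.48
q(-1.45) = -46.42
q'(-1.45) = 15.21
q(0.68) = 41.63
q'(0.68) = 72.00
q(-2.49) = -52.40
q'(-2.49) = -2.62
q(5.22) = 802.70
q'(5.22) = 283.88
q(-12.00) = -253.06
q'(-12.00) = 135.26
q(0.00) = 0.00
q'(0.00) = 50.91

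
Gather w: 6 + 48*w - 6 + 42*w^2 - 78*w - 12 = 42*w^2 - 30*w - 12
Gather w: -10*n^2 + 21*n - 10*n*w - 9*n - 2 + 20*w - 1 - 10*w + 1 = -10*n^2 + 12*n + w*(10 - 10*n) - 2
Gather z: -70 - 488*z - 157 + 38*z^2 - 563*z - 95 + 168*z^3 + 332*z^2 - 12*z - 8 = 168*z^3 + 370*z^2 - 1063*z - 330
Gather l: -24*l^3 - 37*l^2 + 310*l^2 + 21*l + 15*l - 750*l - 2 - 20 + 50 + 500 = -24*l^3 + 273*l^2 - 714*l + 528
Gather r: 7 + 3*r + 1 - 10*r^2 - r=-10*r^2 + 2*r + 8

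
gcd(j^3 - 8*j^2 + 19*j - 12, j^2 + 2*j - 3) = j - 1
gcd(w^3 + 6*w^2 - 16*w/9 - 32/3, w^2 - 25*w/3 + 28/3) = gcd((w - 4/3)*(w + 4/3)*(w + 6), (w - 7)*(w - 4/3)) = w - 4/3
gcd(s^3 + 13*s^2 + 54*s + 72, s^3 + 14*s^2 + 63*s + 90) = s^2 + 9*s + 18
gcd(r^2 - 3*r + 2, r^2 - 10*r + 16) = r - 2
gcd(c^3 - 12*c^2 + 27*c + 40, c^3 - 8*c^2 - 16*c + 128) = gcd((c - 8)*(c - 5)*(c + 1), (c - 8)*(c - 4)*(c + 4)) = c - 8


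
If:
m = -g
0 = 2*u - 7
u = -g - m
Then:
No Solution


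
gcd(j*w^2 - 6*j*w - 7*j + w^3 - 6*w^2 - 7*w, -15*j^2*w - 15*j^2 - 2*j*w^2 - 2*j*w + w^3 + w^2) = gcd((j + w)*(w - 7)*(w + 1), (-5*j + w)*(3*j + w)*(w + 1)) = w + 1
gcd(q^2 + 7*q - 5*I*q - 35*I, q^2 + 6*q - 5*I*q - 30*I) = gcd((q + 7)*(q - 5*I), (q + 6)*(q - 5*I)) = q - 5*I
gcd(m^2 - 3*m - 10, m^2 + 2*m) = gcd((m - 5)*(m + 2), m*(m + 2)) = m + 2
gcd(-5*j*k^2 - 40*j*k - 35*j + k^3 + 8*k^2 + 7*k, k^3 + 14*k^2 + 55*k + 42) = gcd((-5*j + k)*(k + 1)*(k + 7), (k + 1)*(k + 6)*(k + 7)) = k^2 + 8*k + 7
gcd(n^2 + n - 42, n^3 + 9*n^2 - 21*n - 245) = n + 7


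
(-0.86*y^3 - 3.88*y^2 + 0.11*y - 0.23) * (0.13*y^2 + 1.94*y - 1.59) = -0.1118*y^5 - 2.1728*y^4 - 6.1455*y^3 + 6.3527*y^2 - 0.6211*y + 0.3657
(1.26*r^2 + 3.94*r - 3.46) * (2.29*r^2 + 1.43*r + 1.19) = 2.8854*r^4 + 10.8244*r^3 - 0.789800000000001*r^2 - 0.2592*r - 4.1174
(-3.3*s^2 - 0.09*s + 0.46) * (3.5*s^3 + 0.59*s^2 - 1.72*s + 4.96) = -11.55*s^5 - 2.262*s^4 + 7.2329*s^3 - 15.9418*s^2 - 1.2376*s + 2.2816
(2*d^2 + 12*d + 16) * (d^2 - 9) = 2*d^4 + 12*d^3 - 2*d^2 - 108*d - 144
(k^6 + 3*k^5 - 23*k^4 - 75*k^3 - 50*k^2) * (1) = k^6 + 3*k^5 - 23*k^4 - 75*k^3 - 50*k^2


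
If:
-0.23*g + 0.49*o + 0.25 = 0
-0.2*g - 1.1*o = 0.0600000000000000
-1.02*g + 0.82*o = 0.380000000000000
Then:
No Solution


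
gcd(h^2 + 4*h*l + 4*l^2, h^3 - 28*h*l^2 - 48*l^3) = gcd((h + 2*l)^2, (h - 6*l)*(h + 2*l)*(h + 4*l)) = h + 2*l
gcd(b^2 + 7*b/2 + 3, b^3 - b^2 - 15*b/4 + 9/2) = b + 2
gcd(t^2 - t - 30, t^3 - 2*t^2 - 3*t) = 1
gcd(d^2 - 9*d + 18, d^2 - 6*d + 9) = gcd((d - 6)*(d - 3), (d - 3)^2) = d - 3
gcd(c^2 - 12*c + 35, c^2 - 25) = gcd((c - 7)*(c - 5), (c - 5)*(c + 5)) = c - 5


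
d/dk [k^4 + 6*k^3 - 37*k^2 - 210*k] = 4*k^3 + 18*k^2 - 74*k - 210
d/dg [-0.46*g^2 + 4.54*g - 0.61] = 4.54 - 0.92*g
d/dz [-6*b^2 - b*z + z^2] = -b + 2*z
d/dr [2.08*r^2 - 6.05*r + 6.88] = 4.16*r - 6.05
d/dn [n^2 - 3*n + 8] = 2*n - 3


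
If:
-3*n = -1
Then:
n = 1/3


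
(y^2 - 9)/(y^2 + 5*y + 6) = (y - 3)/(y + 2)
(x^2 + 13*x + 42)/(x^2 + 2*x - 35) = (x + 6)/(x - 5)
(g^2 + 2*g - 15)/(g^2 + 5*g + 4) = (g^2 + 2*g - 15)/(g^2 + 5*g + 4)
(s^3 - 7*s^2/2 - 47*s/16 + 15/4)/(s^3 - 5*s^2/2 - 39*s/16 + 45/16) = (s - 4)/(s - 3)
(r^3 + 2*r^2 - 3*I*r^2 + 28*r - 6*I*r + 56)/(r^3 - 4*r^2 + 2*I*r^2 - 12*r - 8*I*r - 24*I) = (r^2 - 3*I*r + 28)/(r^2 + 2*r*(-3 + I) - 12*I)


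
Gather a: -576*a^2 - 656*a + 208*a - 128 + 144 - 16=-576*a^2 - 448*a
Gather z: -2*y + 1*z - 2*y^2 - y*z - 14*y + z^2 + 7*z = -2*y^2 - 16*y + z^2 + z*(8 - y)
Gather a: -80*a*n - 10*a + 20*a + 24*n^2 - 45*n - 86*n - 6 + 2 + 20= a*(10 - 80*n) + 24*n^2 - 131*n + 16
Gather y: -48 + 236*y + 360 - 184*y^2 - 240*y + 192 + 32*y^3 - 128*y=32*y^3 - 184*y^2 - 132*y + 504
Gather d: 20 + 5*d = 5*d + 20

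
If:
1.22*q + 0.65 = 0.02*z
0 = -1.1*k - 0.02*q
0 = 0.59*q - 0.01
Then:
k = -0.00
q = 0.02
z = 33.53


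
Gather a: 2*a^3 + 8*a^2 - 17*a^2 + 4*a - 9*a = 2*a^3 - 9*a^2 - 5*a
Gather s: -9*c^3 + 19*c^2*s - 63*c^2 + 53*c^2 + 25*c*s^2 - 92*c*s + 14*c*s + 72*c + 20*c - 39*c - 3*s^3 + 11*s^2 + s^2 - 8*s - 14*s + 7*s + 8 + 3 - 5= -9*c^3 - 10*c^2 + 53*c - 3*s^3 + s^2*(25*c + 12) + s*(19*c^2 - 78*c - 15) + 6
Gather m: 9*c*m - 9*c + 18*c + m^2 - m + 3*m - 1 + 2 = 9*c + m^2 + m*(9*c + 2) + 1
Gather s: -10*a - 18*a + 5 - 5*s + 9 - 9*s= -28*a - 14*s + 14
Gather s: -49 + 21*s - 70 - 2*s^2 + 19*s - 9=-2*s^2 + 40*s - 128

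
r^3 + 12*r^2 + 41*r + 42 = (r + 2)*(r + 3)*(r + 7)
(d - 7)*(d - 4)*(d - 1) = d^3 - 12*d^2 + 39*d - 28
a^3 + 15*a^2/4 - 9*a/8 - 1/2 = (a - 1/2)*(a + 1/4)*(a + 4)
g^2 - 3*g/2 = g*(g - 3/2)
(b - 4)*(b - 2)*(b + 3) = b^3 - 3*b^2 - 10*b + 24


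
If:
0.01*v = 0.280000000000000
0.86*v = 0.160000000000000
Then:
No Solution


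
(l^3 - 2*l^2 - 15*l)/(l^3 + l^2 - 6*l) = (l - 5)/(l - 2)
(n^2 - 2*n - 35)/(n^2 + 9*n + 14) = (n^2 - 2*n - 35)/(n^2 + 9*n + 14)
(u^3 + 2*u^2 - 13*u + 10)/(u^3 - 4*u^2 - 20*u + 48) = (u^2 + 4*u - 5)/(u^2 - 2*u - 24)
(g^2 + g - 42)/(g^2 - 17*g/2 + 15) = 2*(g + 7)/(2*g - 5)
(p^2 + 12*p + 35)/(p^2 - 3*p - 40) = (p + 7)/(p - 8)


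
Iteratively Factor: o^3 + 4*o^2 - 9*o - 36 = (o - 3)*(o^2 + 7*o + 12) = (o - 3)*(o + 4)*(o + 3)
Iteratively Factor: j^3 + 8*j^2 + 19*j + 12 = (j + 4)*(j^2 + 4*j + 3) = (j + 3)*(j + 4)*(j + 1)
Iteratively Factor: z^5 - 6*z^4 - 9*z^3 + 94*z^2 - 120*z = (z - 2)*(z^4 - 4*z^3 - 17*z^2 + 60*z) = z*(z - 2)*(z^3 - 4*z^2 - 17*z + 60) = z*(z - 2)*(z + 4)*(z^2 - 8*z + 15) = z*(z - 3)*(z - 2)*(z + 4)*(z - 5)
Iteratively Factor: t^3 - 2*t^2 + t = (t - 1)*(t^2 - t) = t*(t - 1)*(t - 1)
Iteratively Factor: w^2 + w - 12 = (w + 4)*(w - 3)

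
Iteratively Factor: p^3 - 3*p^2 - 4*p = (p - 4)*(p^2 + p) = p*(p - 4)*(p + 1)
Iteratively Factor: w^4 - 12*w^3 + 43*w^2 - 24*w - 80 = (w - 5)*(w^3 - 7*w^2 + 8*w + 16) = (w - 5)*(w - 4)*(w^2 - 3*w - 4) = (w - 5)*(w - 4)^2*(w + 1)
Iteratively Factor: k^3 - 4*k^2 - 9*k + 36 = (k - 4)*(k^2 - 9) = (k - 4)*(k + 3)*(k - 3)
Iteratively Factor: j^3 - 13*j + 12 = (j + 4)*(j^2 - 4*j + 3) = (j - 1)*(j + 4)*(j - 3)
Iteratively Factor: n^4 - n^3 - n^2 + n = (n + 1)*(n^3 - 2*n^2 + n) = n*(n + 1)*(n^2 - 2*n + 1) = n*(n - 1)*(n + 1)*(n - 1)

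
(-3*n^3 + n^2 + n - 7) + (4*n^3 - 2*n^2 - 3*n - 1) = n^3 - n^2 - 2*n - 8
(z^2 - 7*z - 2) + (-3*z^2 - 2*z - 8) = -2*z^2 - 9*z - 10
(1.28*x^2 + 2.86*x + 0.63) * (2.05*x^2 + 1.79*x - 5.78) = 2.624*x^4 + 8.1542*x^3 - 0.987500000000001*x^2 - 15.4031*x - 3.6414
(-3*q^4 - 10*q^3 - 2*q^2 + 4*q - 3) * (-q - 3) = 3*q^5 + 19*q^4 + 32*q^3 + 2*q^2 - 9*q + 9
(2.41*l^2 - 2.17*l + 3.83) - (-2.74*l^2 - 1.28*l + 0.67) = 5.15*l^2 - 0.89*l + 3.16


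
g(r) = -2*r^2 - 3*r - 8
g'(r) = -4*r - 3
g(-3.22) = -19.08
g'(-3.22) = 9.88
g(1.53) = -17.27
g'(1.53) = -9.12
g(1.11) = -13.79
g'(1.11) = -7.44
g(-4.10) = -29.32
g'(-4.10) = 13.40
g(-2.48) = -12.86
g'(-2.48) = 6.92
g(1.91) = -21.03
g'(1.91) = -10.64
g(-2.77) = -15.04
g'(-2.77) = 8.08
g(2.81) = -32.22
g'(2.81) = -14.24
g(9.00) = -197.00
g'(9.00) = -39.00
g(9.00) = -197.00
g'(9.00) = -39.00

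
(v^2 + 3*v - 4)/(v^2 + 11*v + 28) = (v - 1)/(v + 7)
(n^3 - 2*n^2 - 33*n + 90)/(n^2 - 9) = (n^2 + n - 30)/(n + 3)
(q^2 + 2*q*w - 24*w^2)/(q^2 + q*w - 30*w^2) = (q - 4*w)/(q - 5*w)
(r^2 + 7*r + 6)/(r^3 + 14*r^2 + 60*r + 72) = (r + 1)/(r^2 + 8*r + 12)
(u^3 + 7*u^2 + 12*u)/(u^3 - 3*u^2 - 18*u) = (u + 4)/(u - 6)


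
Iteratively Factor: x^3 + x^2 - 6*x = (x)*(x^2 + x - 6) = x*(x - 2)*(x + 3)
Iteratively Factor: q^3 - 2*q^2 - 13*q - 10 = (q - 5)*(q^2 + 3*q + 2) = (q - 5)*(q + 1)*(q + 2)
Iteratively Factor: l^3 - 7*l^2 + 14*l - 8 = (l - 1)*(l^2 - 6*l + 8) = (l - 4)*(l - 1)*(l - 2)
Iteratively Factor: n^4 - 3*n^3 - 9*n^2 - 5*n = (n - 5)*(n^3 + 2*n^2 + n) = (n - 5)*(n + 1)*(n^2 + n) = n*(n - 5)*(n + 1)*(n + 1)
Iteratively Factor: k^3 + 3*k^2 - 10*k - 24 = (k + 2)*(k^2 + k - 12) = (k + 2)*(k + 4)*(k - 3)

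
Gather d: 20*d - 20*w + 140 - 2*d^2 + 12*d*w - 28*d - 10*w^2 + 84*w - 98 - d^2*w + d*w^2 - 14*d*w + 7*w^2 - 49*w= d^2*(-w - 2) + d*(w^2 - 2*w - 8) - 3*w^2 + 15*w + 42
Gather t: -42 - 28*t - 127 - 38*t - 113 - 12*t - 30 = -78*t - 312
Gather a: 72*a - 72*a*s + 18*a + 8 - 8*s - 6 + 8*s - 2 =a*(90 - 72*s)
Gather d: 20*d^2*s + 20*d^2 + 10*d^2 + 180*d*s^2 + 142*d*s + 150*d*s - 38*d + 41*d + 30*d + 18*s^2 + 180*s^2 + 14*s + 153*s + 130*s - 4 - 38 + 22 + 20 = d^2*(20*s + 30) + d*(180*s^2 + 292*s + 33) + 198*s^2 + 297*s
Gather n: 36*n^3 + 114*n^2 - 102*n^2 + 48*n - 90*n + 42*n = 36*n^3 + 12*n^2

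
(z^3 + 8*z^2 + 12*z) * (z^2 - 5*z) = z^5 + 3*z^4 - 28*z^3 - 60*z^2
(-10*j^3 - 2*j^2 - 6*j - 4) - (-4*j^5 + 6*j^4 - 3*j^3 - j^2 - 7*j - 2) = 4*j^5 - 6*j^4 - 7*j^3 - j^2 + j - 2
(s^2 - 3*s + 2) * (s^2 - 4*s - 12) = s^4 - 7*s^3 + 2*s^2 + 28*s - 24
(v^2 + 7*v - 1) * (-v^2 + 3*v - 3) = -v^4 - 4*v^3 + 19*v^2 - 24*v + 3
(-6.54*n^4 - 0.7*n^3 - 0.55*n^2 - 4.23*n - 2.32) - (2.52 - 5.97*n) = -6.54*n^4 - 0.7*n^3 - 0.55*n^2 + 1.74*n - 4.84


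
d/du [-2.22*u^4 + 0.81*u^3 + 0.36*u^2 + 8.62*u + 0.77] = -8.88*u^3 + 2.43*u^2 + 0.72*u + 8.62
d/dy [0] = 0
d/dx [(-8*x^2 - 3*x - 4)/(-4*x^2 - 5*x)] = 4*(7*x^2 - 8*x - 5)/(x^2*(16*x^2 + 40*x + 25))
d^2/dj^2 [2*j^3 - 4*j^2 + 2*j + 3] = 12*j - 8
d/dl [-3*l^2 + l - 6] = 1 - 6*l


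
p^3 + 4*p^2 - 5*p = p*(p - 1)*(p + 5)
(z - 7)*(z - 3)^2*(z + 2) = z^4 - 11*z^3 + 25*z^2 + 39*z - 126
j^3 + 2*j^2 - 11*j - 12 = (j - 3)*(j + 1)*(j + 4)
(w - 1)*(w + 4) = w^2 + 3*w - 4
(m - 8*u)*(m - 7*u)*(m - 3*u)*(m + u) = m^4 - 17*m^3*u + 83*m^2*u^2 - 67*m*u^3 - 168*u^4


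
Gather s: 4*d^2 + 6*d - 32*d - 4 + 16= 4*d^2 - 26*d + 12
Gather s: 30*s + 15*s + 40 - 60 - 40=45*s - 60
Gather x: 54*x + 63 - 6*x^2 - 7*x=-6*x^2 + 47*x + 63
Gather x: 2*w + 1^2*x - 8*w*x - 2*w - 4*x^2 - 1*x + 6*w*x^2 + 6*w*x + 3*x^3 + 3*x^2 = -2*w*x + 3*x^3 + x^2*(6*w - 1)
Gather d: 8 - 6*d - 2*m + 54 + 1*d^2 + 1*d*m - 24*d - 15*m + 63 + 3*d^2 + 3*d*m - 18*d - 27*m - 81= 4*d^2 + d*(4*m - 48) - 44*m + 44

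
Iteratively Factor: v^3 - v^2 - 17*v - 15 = (v + 1)*(v^2 - 2*v - 15) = (v - 5)*(v + 1)*(v + 3)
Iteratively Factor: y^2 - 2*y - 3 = (y - 3)*(y + 1)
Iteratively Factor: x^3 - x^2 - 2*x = (x - 2)*(x^2 + x) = x*(x - 2)*(x + 1)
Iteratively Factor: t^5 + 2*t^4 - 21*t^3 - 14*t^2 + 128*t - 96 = (t + 4)*(t^4 - 2*t^3 - 13*t^2 + 38*t - 24) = (t - 3)*(t + 4)*(t^3 + t^2 - 10*t + 8) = (t - 3)*(t - 2)*(t + 4)*(t^2 + 3*t - 4) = (t - 3)*(t - 2)*(t - 1)*(t + 4)*(t + 4)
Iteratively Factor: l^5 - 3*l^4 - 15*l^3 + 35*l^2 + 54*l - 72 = (l + 3)*(l^4 - 6*l^3 + 3*l^2 + 26*l - 24) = (l - 4)*(l + 3)*(l^3 - 2*l^2 - 5*l + 6) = (l - 4)*(l - 1)*(l + 3)*(l^2 - l - 6) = (l - 4)*(l - 3)*(l - 1)*(l + 3)*(l + 2)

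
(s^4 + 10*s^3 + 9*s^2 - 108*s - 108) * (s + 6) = s^5 + 16*s^4 + 69*s^3 - 54*s^2 - 756*s - 648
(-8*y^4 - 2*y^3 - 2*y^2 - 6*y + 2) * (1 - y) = 8*y^5 - 6*y^4 + 4*y^2 - 8*y + 2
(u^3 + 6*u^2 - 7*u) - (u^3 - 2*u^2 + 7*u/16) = 8*u^2 - 119*u/16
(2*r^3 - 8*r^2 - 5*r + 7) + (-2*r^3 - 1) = -8*r^2 - 5*r + 6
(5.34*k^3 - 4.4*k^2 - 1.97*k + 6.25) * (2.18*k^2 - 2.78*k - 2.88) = 11.6412*k^5 - 24.4372*k^4 - 7.4418*k^3 + 31.7736*k^2 - 11.7014*k - 18.0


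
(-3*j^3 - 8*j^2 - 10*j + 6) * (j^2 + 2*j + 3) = -3*j^5 - 14*j^4 - 35*j^3 - 38*j^2 - 18*j + 18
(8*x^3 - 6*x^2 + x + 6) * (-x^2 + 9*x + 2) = -8*x^5 + 78*x^4 - 39*x^3 - 9*x^2 + 56*x + 12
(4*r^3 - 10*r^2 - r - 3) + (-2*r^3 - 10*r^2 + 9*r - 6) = 2*r^3 - 20*r^2 + 8*r - 9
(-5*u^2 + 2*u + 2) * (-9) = 45*u^2 - 18*u - 18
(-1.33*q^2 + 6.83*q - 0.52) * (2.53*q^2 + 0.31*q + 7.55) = -3.3649*q^4 + 16.8676*q^3 - 9.2398*q^2 + 51.4053*q - 3.926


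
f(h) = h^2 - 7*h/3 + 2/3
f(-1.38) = 5.79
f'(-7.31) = -16.95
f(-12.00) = 172.67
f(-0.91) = 3.62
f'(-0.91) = -4.15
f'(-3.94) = -10.21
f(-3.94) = 25.38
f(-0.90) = 3.58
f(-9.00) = 102.67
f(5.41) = 17.31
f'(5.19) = 8.05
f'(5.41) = 8.49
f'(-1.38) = -5.09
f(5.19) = 15.49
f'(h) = 2*h - 7/3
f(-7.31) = 71.16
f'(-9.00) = -20.33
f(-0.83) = 3.29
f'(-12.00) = -26.33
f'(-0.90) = -4.13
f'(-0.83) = -3.99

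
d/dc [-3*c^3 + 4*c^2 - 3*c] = -9*c^2 + 8*c - 3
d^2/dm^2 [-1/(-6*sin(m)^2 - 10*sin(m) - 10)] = (-36*sin(m)^4 - 45*sin(m)^3 + 89*sin(m)^2 + 115*sin(m) + 20)/(2*(3*sin(m)^2 + 5*sin(m) + 5)^3)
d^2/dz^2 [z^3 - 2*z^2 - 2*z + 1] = 6*z - 4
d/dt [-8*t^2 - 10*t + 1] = -16*t - 10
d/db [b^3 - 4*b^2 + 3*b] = 3*b^2 - 8*b + 3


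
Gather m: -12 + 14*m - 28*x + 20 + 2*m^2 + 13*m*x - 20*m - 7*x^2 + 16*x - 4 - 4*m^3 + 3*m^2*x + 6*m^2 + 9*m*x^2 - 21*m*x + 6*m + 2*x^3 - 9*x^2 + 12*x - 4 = -4*m^3 + m^2*(3*x + 8) + m*(9*x^2 - 8*x) + 2*x^3 - 16*x^2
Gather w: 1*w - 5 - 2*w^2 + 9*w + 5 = -2*w^2 + 10*w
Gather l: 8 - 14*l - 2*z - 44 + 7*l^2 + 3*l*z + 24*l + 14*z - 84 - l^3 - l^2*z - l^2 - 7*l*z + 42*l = -l^3 + l^2*(6 - z) + l*(52 - 4*z) + 12*z - 120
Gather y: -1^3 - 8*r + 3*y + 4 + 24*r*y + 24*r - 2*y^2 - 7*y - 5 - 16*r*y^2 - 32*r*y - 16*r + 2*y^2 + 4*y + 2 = -16*r*y^2 - 8*r*y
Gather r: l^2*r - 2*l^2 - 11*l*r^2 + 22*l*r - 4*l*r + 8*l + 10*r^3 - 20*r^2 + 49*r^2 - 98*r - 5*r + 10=-2*l^2 + 8*l + 10*r^3 + r^2*(29 - 11*l) + r*(l^2 + 18*l - 103) + 10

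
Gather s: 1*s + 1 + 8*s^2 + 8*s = 8*s^2 + 9*s + 1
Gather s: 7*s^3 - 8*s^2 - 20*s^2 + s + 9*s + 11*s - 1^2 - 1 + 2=7*s^3 - 28*s^2 + 21*s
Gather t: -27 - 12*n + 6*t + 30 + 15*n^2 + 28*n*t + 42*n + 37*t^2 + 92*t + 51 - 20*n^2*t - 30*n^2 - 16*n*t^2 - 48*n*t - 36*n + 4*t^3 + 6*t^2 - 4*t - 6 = -15*n^2 - 6*n + 4*t^3 + t^2*(43 - 16*n) + t*(-20*n^2 - 20*n + 94) + 48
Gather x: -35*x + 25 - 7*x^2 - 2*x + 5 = -7*x^2 - 37*x + 30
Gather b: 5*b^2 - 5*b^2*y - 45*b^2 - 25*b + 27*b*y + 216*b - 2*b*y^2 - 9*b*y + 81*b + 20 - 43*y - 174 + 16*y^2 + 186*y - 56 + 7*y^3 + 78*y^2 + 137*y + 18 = b^2*(-5*y - 40) + b*(-2*y^2 + 18*y + 272) + 7*y^3 + 94*y^2 + 280*y - 192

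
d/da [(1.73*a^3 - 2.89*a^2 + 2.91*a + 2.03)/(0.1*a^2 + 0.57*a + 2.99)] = (0.173*a^4 + 1.9722*a^3 + 13.5798*a^2 - 17.6882*a + 7.5438)/(0.01*a^4 + 0.114*a^3 + 0.9229*a^2 + 3.4086*a + 8.9401)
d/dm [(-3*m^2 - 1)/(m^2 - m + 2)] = (3*m^2 - 10*m - 1)/(m^4 - 2*m^3 + 5*m^2 - 4*m + 4)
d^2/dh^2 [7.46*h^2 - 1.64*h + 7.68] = 14.9200000000000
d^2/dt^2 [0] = 0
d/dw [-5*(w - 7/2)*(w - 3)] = 65/2 - 10*w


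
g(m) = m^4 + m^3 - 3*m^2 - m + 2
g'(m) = 4*m^3 + 3*m^2 - 6*m - 1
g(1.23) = 0.38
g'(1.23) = 3.60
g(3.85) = 230.46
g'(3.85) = 248.63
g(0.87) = 0.09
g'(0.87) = -1.32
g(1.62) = 3.65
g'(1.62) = 14.16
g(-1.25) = -0.95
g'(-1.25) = 3.38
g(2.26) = 22.05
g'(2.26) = 46.94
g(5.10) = 728.04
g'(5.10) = 577.03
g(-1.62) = -1.62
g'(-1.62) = -0.41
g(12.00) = 22022.00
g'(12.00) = 7271.00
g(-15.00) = 46592.00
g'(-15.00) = -12736.00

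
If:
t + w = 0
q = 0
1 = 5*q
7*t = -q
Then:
No Solution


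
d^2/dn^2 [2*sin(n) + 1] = -2*sin(n)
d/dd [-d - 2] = -1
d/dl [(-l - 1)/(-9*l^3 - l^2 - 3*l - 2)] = (9*l^3 + l^2 + 3*l - (l + 1)*(27*l^2 + 2*l + 3) + 2)/(9*l^3 + l^2 + 3*l + 2)^2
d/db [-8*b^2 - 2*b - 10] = -16*b - 2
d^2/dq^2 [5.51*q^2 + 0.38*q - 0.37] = 11.0200000000000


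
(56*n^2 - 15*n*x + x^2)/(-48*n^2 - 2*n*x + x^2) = (-7*n + x)/(6*n + x)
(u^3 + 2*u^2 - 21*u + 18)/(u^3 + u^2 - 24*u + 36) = (u - 1)/(u - 2)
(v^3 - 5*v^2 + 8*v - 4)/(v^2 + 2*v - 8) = (v^2 - 3*v + 2)/(v + 4)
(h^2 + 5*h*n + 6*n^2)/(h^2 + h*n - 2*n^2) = (h + 3*n)/(h - n)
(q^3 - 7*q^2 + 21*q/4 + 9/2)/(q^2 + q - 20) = (q^3 - 7*q^2 + 21*q/4 + 9/2)/(q^2 + q - 20)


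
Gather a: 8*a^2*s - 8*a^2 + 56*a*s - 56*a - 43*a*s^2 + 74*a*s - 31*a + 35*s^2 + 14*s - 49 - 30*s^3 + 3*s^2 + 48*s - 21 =a^2*(8*s - 8) + a*(-43*s^2 + 130*s - 87) - 30*s^3 + 38*s^2 + 62*s - 70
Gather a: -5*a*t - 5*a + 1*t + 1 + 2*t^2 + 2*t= a*(-5*t - 5) + 2*t^2 + 3*t + 1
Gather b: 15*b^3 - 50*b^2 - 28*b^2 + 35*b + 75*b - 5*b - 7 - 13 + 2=15*b^3 - 78*b^2 + 105*b - 18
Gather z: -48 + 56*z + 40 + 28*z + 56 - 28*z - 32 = 56*z + 16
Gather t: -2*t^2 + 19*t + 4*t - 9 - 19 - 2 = -2*t^2 + 23*t - 30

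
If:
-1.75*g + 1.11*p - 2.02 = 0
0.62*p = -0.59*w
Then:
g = -0.603594470046083*w - 1.15428571428571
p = -0.951612903225806*w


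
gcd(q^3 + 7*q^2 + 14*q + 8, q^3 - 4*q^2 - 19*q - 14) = q^2 + 3*q + 2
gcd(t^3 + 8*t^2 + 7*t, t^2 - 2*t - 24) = 1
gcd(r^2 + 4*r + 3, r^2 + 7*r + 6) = r + 1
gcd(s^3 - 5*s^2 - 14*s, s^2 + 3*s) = s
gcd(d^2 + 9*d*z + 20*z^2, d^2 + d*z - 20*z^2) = d + 5*z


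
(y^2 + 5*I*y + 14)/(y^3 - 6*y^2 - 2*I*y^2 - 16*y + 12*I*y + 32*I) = (y + 7*I)/(y^2 - 6*y - 16)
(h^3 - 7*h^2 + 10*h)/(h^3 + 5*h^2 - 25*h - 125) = h*(h - 2)/(h^2 + 10*h + 25)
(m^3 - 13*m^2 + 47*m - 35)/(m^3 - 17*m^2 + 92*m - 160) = (m^2 - 8*m + 7)/(m^2 - 12*m + 32)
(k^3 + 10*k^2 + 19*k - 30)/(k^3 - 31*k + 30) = (k + 5)/(k - 5)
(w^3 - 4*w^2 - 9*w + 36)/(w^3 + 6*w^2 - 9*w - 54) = (w - 4)/(w + 6)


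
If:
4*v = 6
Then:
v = 3/2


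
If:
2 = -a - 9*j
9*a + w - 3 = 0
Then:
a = 1/3 - w/9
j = w/81 - 7/27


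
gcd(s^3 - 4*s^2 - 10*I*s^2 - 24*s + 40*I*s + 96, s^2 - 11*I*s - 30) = s - 6*I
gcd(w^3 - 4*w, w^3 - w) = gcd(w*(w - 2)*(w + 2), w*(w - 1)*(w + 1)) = w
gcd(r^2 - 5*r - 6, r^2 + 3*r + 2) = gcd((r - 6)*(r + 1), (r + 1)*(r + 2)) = r + 1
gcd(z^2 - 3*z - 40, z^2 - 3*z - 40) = z^2 - 3*z - 40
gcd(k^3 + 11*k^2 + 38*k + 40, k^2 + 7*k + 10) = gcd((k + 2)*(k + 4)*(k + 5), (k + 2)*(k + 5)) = k^2 + 7*k + 10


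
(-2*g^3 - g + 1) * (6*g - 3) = -12*g^4 + 6*g^3 - 6*g^2 + 9*g - 3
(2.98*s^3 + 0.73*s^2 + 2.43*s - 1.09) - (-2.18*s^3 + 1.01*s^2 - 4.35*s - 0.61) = 5.16*s^3 - 0.28*s^2 + 6.78*s - 0.48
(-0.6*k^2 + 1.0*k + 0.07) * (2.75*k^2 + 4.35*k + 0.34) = -1.65*k^4 + 0.14*k^3 + 4.3385*k^2 + 0.6445*k + 0.0238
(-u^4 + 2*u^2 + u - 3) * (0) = 0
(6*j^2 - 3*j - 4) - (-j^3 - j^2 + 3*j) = j^3 + 7*j^2 - 6*j - 4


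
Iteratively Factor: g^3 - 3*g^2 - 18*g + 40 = (g - 5)*(g^2 + 2*g - 8) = (g - 5)*(g - 2)*(g + 4)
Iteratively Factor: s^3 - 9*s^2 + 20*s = (s - 4)*(s^2 - 5*s) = (s - 5)*(s - 4)*(s)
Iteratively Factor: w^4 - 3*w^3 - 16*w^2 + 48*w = (w - 3)*(w^3 - 16*w) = w*(w - 3)*(w^2 - 16) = w*(w - 3)*(w + 4)*(w - 4)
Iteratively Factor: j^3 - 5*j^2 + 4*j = (j - 4)*(j^2 - j) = j*(j - 4)*(j - 1)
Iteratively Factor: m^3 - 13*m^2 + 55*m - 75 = (m - 5)*(m^2 - 8*m + 15) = (m - 5)^2*(m - 3)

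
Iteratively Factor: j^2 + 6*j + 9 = (j + 3)*(j + 3)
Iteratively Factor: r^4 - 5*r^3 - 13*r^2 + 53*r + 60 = (r - 4)*(r^3 - r^2 - 17*r - 15) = (r - 4)*(r + 1)*(r^2 - 2*r - 15) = (r - 4)*(r + 1)*(r + 3)*(r - 5)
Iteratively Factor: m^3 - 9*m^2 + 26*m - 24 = (m - 3)*(m^2 - 6*m + 8) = (m - 3)*(m - 2)*(m - 4)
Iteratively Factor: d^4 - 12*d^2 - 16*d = (d + 2)*(d^3 - 2*d^2 - 8*d) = (d + 2)^2*(d^2 - 4*d) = (d - 4)*(d + 2)^2*(d)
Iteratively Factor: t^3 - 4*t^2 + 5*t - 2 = (t - 1)*(t^2 - 3*t + 2) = (t - 2)*(t - 1)*(t - 1)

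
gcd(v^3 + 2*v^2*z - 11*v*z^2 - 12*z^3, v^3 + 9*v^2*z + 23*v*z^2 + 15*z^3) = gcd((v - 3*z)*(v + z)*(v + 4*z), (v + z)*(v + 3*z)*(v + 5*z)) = v + z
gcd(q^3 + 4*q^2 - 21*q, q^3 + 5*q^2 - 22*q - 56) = q + 7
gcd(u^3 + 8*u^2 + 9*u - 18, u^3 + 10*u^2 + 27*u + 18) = u^2 + 9*u + 18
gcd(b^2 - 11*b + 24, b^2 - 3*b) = b - 3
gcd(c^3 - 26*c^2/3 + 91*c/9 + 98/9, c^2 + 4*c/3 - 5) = 1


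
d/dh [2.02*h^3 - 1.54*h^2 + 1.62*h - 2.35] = 6.06*h^2 - 3.08*h + 1.62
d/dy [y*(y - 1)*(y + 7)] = 3*y^2 + 12*y - 7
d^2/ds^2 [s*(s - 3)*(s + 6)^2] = 6*s*(2*s + 9)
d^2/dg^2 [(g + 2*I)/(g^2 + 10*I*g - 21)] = 2*(4*(g + 2*I)*(g + 5*I)^2 - 3*(g + 4*I)*(g^2 + 10*I*g - 21))/(g^2 + 10*I*g - 21)^3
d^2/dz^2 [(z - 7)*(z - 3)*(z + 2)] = 6*z - 16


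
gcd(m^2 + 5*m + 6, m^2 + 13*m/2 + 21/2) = m + 3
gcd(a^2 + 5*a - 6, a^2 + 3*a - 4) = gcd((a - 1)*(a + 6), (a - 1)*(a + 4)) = a - 1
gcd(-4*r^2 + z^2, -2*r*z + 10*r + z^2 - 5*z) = -2*r + z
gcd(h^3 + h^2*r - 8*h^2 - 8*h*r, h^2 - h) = h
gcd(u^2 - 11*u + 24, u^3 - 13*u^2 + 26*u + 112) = u - 8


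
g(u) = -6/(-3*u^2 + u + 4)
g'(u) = -6*(6*u - 1)/(-3*u^2 + u + 4)^2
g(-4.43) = 0.10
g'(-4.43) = 0.05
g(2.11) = 0.83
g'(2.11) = -1.33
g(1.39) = 14.77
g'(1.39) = -266.78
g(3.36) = 0.23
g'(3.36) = -0.16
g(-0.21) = -1.64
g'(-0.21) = 1.01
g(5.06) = 0.09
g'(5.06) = -0.04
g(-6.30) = 0.05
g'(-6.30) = 0.02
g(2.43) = 0.53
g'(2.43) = -0.64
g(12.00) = 0.01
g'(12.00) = 0.00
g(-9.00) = 0.02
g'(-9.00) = 0.01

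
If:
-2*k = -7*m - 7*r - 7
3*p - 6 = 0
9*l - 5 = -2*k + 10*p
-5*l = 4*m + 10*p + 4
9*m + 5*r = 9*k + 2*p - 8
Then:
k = -2450/407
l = 1675/407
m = -18143/1628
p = 2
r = 13715/1628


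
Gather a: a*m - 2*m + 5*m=a*m + 3*m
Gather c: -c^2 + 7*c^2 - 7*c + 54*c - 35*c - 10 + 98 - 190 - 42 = 6*c^2 + 12*c - 144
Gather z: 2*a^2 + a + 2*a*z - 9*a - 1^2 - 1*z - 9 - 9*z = 2*a^2 - 8*a + z*(2*a - 10) - 10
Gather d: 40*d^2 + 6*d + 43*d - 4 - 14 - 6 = 40*d^2 + 49*d - 24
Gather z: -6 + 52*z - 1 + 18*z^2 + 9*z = 18*z^2 + 61*z - 7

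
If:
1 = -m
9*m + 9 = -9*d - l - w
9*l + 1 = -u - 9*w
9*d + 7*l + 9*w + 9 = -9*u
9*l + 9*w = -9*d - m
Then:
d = -1/72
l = -73/16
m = -1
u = -17/8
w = 75/16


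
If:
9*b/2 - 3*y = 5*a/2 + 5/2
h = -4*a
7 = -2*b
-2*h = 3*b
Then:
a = -21/16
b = -7/2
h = 21/4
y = -479/96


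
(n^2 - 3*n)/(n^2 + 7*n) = (n - 3)/(n + 7)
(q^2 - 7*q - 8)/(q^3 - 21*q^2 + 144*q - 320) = (q + 1)/(q^2 - 13*q + 40)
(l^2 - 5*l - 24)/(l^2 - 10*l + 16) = (l + 3)/(l - 2)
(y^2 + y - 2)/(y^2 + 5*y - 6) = (y + 2)/(y + 6)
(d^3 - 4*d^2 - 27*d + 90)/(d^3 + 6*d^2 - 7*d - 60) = (d - 6)/(d + 4)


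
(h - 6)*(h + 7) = h^2 + h - 42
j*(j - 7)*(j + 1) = j^3 - 6*j^2 - 7*j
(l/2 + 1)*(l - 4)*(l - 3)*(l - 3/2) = l^4/2 - 13*l^3/4 + 11*l^2/4 + 27*l/2 - 18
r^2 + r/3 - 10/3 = (r - 5/3)*(r + 2)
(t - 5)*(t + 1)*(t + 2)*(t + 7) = t^4 + 5*t^3 - 27*t^2 - 101*t - 70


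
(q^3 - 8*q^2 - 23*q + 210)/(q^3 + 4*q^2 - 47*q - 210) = (q - 6)/(q + 6)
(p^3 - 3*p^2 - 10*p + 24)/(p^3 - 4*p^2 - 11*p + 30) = (p - 4)/(p - 5)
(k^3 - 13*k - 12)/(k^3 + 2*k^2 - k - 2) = (k^2 - k - 12)/(k^2 + k - 2)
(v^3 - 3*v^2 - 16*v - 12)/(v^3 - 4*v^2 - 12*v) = (v + 1)/v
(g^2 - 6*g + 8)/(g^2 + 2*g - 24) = (g - 2)/(g + 6)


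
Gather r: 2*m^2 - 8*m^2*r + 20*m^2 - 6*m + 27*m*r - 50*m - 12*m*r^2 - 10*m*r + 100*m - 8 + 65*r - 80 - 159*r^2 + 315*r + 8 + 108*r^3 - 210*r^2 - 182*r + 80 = 22*m^2 + 44*m + 108*r^3 + r^2*(-12*m - 369) + r*(-8*m^2 + 17*m + 198)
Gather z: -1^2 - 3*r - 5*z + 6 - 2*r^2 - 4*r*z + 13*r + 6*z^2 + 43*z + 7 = -2*r^2 + 10*r + 6*z^2 + z*(38 - 4*r) + 12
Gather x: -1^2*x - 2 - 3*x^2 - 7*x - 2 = -3*x^2 - 8*x - 4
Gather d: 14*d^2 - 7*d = 14*d^2 - 7*d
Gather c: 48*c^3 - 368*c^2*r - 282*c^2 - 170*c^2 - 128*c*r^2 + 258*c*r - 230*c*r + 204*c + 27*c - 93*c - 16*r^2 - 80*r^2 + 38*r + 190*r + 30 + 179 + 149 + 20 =48*c^3 + c^2*(-368*r - 452) + c*(-128*r^2 + 28*r + 138) - 96*r^2 + 228*r + 378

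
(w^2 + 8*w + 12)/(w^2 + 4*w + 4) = (w + 6)/(w + 2)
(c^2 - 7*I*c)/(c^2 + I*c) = (c - 7*I)/(c + I)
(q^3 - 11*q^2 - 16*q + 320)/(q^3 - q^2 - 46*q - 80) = (q - 8)/(q + 2)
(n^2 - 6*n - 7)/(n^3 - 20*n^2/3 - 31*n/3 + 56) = 3*(n + 1)/(3*n^2 + n - 24)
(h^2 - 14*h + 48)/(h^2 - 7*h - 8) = (h - 6)/(h + 1)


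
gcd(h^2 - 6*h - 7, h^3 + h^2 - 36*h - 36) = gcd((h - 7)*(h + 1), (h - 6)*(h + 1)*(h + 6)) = h + 1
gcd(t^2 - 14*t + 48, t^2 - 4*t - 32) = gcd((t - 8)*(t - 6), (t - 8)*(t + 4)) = t - 8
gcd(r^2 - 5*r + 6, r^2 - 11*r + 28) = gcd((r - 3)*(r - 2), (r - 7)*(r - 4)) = 1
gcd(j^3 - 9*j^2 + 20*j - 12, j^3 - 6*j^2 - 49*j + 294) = j - 6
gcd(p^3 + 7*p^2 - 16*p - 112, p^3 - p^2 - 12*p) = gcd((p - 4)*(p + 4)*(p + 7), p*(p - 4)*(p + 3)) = p - 4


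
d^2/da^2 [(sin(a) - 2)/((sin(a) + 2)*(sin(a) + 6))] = (-sin(a)^5 + 16*sin(a)^4 + 122*sin(a)^3 + 116*sin(a)^2 - 504*sin(a) - 400)/((sin(a) + 2)^3*(sin(a) + 6)^3)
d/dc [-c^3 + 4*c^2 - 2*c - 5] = -3*c^2 + 8*c - 2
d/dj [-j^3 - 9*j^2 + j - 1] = -3*j^2 - 18*j + 1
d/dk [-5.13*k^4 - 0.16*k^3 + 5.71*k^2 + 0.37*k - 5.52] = -20.52*k^3 - 0.48*k^2 + 11.42*k + 0.37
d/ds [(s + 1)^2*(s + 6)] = (s + 1)*(3*s + 13)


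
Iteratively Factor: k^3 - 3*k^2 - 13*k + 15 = (k + 3)*(k^2 - 6*k + 5) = (k - 1)*(k + 3)*(k - 5)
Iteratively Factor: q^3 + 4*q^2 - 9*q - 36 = (q - 3)*(q^2 + 7*q + 12) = (q - 3)*(q + 3)*(q + 4)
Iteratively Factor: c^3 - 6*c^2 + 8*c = (c)*(c^2 - 6*c + 8) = c*(c - 4)*(c - 2)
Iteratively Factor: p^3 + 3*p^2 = (p)*(p^2 + 3*p) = p^2*(p + 3)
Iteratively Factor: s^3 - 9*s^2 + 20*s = (s - 4)*(s^2 - 5*s) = s*(s - 4)*(s - 5)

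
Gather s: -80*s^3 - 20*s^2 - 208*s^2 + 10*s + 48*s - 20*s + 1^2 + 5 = -80*s^3 - 228*s^2 + 38*s + 6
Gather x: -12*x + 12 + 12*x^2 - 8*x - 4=12*x^2 - 20*x + 8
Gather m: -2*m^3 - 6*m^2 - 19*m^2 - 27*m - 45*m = -2*m^3 - 25*m^2 - 72*m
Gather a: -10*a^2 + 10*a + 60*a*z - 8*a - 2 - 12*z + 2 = -10*a^2 + a*(60*z + 2) - 12*z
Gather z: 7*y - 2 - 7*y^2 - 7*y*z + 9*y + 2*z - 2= -7*y^2 + 16*y + z*(2 - 7*y) - 4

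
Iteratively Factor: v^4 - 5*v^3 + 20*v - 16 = (v - 4)*(v^3 - v^2 - 4*v + 4) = (v - 4)*(v - 1)*(v^2 - 4) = (v - 4)*(v - 2)*(v - 1)*(v + 2)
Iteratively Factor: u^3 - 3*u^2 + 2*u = (u - 1)*(u^2 - 2*u) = u*(u - 1)*(u - 2)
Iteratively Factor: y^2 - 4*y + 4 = (y - 2)*(y - 2)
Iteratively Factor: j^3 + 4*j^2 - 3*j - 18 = (j + 3)*(j^2 + j - 6) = (j - 2)*(j + 3)*(j + 3)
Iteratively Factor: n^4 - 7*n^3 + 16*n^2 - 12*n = (n - 2)*(n^3 - 5*n^2 + 6*n) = (n - 3)*(n - 2)*(n^2 - 2*n) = n*(n - 3)*(n - 2)*(n - 2)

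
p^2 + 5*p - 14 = (p - 2)*(p + 7)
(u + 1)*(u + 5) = u^2 + 6*u + 5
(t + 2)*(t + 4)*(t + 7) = t^3 + 13*t^2 + 50*t + 56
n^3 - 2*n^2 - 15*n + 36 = (n - 3)^2*(n + 4)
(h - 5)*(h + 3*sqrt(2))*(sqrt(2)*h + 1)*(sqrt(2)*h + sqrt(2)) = 2*h^4 - 8*h^3 + 7*sqrt(2)*h^3 - 28*sqrt(2)*h^2 - 4*h^2 - 35*sqrt(2)*h - 24*h - 30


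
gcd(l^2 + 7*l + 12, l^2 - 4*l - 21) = l + 3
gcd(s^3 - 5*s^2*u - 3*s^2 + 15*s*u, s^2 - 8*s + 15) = s - 3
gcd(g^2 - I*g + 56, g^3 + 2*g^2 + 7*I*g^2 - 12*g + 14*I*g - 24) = 1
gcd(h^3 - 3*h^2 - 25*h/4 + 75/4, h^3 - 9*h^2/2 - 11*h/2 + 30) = h^2 - h/2 - 15/2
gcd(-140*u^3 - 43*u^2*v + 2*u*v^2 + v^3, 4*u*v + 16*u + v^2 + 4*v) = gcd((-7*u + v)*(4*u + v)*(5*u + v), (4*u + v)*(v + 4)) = 4*u + v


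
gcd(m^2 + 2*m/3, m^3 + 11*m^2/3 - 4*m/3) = m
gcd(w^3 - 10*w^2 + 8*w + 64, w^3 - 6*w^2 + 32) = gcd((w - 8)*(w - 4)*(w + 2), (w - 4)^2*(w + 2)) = w^2 - 2*w - 8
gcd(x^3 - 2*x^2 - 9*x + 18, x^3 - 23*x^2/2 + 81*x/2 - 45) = x - 3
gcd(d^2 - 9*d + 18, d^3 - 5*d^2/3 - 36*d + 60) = d - 6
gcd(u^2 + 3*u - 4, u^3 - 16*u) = u + 4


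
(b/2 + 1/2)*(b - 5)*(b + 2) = b^3/2 - b^2 - 13*b/2 - 5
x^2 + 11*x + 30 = (x + 5)*(x + 6)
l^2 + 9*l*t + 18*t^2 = (l + 3*t)*(l + 6*t)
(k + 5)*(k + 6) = k^2 + 11*k + 30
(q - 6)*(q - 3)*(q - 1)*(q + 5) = q^4 - 5*q^3 - 23*q^2 + 117*q - 90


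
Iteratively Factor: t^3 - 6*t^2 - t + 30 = (t - 5)*(t^2 - t - 6) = (t - 5)*(t + 2)*(t - 3)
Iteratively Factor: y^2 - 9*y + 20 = (y - 5)*(y - 4)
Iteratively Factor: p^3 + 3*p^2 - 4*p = (p)*(p^2 + 3*p - 4) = p*(p - 1)*(p + 4)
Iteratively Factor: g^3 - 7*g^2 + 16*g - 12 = (g - 3)*(g^2 - 4*g + 4) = (g - 3)*(g - 2)*(g - 2)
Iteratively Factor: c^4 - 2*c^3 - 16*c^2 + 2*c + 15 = (c + 3)*(c^3 - 5*c^2 - c + 5) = (c - 1)*(c + 3)*(c^2 - 4*c - 5) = (c - 5)*(c - 1)*(c + 3)*(c + 1)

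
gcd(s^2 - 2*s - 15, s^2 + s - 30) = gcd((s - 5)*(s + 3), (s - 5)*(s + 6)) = s - 5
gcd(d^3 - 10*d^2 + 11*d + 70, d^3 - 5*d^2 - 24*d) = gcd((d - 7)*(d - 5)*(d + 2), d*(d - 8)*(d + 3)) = 1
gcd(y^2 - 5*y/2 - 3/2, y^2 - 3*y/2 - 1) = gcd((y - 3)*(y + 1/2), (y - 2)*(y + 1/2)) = y + 1/2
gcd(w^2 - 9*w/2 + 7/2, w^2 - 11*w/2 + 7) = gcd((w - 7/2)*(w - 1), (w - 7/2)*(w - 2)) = w - 7/2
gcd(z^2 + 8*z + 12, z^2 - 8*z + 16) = 1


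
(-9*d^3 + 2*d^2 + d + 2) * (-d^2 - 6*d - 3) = 9*d^5 + 52*d^4 + 14*d^3 - 14*d^2 - 15*d - 6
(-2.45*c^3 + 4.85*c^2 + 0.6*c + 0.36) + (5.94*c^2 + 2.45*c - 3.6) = -2.45*c^3 + 10.79*c^2 + 3.05*c - 3.24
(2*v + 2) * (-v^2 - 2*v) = -2*v^3 - 6*v^2 - 4*v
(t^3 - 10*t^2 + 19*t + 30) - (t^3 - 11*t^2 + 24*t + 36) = t^2 - 5*t - 6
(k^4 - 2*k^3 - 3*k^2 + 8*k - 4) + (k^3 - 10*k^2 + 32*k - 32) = k^4 - k^3 - 13*k^2 + 40*k - 36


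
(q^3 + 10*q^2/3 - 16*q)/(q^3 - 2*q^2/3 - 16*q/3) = (q + 6)/(q + 2)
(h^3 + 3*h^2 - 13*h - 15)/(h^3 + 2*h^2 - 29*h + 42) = (h^2 + 6*h + 5)/(h^2 + 5*h - 14)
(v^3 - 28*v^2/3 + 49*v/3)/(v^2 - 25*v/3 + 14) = v*(v - 7)/(v - 6)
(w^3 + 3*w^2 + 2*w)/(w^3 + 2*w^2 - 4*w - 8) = w*(w + 1)/(w^2 - 4)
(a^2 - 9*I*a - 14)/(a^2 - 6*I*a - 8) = (a - 7*I)/(a - 4*I)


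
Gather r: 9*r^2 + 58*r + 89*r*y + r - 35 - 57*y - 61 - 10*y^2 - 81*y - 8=9*r^2 + r*(89*y + 59) - 10*y^2 - 138*y - 104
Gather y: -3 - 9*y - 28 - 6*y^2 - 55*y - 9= -6*y^2 - 64*y - 40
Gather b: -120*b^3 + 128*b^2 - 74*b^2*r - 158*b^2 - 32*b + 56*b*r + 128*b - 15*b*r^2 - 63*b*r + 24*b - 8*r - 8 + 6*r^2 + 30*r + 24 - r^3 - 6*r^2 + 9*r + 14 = -120*b^3 + b^2*(-74*r - 30) + b*(-15*r^2 - 7*r + 120) - r^3 + 31*r + 30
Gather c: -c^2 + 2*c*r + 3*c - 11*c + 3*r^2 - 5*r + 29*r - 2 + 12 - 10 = -c^2 + c*(2*r - 8) + 3*r^2 + 24*r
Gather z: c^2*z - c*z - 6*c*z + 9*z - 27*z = z*(c^2 - 7*c - 18)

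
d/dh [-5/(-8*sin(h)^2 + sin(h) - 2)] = 5*(1 - 16*sin(h))*cos(h)/(8*sin(h)^2 - sin(h) + 2)^2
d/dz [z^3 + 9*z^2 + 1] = 3*z*(z + 6)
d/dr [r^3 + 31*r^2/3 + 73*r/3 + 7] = 3*r^2 + 62*r/3 + 73/3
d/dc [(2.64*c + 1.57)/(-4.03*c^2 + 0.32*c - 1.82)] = (10.6392*c^2 + 12.6542*c - 5.3072)/(16.2409*c^4 - 2.5792*c^3 + 14.7716*c^2 - 1.1648*c + 3.3124)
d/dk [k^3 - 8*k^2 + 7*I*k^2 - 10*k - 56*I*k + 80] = 3*k^2 + k*(-16 + 14*I) - 10 - 56*I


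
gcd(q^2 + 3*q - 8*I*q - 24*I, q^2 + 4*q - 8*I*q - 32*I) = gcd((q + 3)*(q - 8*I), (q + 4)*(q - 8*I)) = q - 8*I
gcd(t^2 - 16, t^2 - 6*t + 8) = t - 4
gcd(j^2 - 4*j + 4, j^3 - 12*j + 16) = j^2 - 4*j + 4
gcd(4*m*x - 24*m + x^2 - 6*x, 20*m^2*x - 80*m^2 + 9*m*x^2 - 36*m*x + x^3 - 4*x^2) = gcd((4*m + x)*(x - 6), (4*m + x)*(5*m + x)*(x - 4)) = 4*m + x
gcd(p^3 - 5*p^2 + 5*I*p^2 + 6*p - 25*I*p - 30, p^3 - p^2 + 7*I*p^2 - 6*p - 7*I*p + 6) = p + 6*I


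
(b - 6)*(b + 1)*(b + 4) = b^3 - b^2 - 26*b - 24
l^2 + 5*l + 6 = (l + 2)*(l + 3)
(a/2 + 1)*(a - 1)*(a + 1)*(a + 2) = a^4/2 + 2*a^3 + 3*a^2/2 - 2*a - 2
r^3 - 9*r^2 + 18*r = r*(r - 6)*(r - 3)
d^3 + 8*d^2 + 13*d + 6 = (d + 1)^2*(d + 6)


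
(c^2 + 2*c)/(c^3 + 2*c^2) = 1/c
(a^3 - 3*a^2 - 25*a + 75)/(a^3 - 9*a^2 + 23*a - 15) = (a + 5)/(a - 1)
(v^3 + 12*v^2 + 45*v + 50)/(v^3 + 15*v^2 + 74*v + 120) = (v^2 + 7*v + 10)/(v^2 + 10*v + 24)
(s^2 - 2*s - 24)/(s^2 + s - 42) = (s + 4)/(s + 7)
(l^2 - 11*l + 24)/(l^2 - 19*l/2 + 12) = 2*(l - 3)/(2*l - 3)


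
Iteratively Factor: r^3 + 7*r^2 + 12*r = (r + 4)*(r^2 + 3*r) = (r + 3)*(r + 4)*(r)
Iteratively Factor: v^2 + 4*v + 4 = (v + 2)*(v + 2)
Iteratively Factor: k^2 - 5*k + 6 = (k - 3)*(k - 2)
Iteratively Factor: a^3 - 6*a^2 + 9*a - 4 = (a - 4)*(a^2 - 2*a + 1) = (a - 4)*(a - 1)*(a - 1)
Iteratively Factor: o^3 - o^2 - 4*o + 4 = (o - 2)*(o^2 + o - 2) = (o - 2)*(o - 1)*(o + 2)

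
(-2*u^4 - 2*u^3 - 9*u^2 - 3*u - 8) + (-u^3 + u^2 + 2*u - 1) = -2*u^4 - 3*u^3 - 8*u^2 - u - 9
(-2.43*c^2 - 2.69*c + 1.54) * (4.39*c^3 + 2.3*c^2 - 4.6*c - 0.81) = -10.6677*c^5 - 17.3981*c^4 + 11.7516*c^3 + 17.8843*c^2 - 4.9051*c - 1.2474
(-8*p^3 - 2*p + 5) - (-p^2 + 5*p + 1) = -8*p^3 + p^2 - 7*p + 4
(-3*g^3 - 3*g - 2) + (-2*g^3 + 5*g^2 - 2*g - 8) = -5*g^3 + 5*g^2 - 5*g - 10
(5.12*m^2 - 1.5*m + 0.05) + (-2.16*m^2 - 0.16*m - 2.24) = 2.96*m^2 - 1.66*m - 2.19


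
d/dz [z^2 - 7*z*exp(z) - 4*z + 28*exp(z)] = -7*z*exp(z) + 2*z + 21*exp(z) - 4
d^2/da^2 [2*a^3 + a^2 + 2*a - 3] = 12*a + 2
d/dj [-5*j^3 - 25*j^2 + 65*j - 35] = -15*j^2 - 50*j + 65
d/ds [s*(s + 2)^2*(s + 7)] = 4*s^3 + 33*s^2 + 64*s + 28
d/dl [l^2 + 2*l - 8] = 2*l + 2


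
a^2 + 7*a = a*(a + 7)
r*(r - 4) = r^2 - 4*r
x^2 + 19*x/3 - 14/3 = (x - 2/3)*(x + 7)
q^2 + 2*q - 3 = (q - 1)*(q + 3)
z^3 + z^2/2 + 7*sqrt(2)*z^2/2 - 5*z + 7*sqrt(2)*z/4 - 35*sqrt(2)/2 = (z - 2)*(z + 5/2)*(z + 7*sqrt(2)/2)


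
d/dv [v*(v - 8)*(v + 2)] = 3*v^2 - 12*v - 16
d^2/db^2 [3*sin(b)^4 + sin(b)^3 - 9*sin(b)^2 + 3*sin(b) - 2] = -48*sin(b)^4 - 9*sin(b)^3 + 72*sin(b)^2 + 3*sin(b) - 18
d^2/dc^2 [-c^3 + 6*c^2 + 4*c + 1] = 12 - 6*c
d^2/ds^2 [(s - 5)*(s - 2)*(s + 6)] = 6*s - 2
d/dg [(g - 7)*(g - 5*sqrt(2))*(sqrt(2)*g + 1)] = 3*sqrt(2)*g^2 - 14*sqrt(2)*g - 18*g - 5*sqrt(2) + 63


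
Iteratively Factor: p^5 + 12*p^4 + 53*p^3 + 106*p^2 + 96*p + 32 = (p + 2)*(p^4 + 10*p^3 + 33*p^2 + 40*p + 16) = (p + 2)*(p + 4)*(p^3 + 6*p^2 + 9*p + 4) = (p + 2)*(p + 4)^2*(p^2 + 2*p + 1) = (p + 1)*(p + 2)*(p + 4)^2*(p + 1)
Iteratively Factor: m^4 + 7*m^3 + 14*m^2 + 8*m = (m)*(m^3 + 7*m^2 + 14*m + 8) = m*(m + 4)*(m^2 + 3*m + 2) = m*(m + 2)*(m + 4)*(m + 1)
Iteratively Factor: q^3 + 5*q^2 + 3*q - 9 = (q + 3)*(q^2 + 2*q - 3) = (q + 3)^2*(q - 1)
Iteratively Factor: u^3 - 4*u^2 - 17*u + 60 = (u - 5)*(u^2 + u - 12) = (u - 5)*(u + 4)*(u - 3)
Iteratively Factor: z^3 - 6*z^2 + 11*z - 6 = (z - 3)*(z^2 - 3*z + 2) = (z - 3)*(z - 1)*(z - 2)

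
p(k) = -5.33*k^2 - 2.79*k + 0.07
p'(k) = -10.66*k - 2.79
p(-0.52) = 0.08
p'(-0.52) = 2.75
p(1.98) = -26.35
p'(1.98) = -23.90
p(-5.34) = -137.02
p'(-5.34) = 54.13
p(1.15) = -10.19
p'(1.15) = -15.05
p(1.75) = -21.14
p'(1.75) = -21.44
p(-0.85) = -1.41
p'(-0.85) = 6.27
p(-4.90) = -114.23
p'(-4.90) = 49.44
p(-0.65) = -0.37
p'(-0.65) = 4.14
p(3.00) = -56.27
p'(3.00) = -34.77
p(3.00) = -56.27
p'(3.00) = -34.77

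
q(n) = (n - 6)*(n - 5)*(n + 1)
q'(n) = (n - 6)*(n - 5) + (n - 6)*(n + 1) + (n - 5)*(n + 1)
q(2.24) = 33.62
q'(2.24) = -10.75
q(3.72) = 13.77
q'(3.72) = -13.88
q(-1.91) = -49.74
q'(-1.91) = 68.14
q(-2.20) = -70.85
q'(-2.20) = 77.52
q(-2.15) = -67.01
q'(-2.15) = 75.87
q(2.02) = 35.82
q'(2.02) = -9.16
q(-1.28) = -12.80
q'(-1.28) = 49.52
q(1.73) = 38.12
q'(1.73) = -6.62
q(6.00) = 0.00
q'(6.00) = 7.00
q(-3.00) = -144.00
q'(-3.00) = 106.00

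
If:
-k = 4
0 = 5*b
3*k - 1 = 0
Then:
No Solution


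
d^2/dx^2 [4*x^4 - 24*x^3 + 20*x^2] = 48*x^2 - 144*x + 40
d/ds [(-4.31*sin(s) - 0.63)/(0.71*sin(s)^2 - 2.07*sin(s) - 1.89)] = (3.0601*sin(s)^2 + 0.894600000000001*sin(s) + 6.8418)*cos(s)/(0.5041*sin(s)^4 - 2.9394*sin(s)^3 + 1.6011*sin(s)^2 + 7.8246*sin(s) + 3.5721)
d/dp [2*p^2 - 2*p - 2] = 4*p - 2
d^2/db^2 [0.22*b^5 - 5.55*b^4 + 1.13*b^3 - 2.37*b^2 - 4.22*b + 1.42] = 4.4*b^3 - 66.6*b^2 + 6.78*b - 4.74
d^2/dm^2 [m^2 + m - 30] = 2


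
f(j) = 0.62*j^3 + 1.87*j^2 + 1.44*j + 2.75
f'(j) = 1.86*j^2 + 3.74*j + 1.44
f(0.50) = 4.02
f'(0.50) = 3.78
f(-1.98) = 2.42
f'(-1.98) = 1.33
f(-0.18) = 2.55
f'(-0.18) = 0.83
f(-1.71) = 2.66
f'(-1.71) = 0.48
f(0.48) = 3.94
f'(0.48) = 3.66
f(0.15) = 3.01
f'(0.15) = 2.04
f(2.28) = 23.10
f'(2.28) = 19.64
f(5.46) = 167.28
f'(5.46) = 77.31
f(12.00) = 1360.67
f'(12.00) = 314.16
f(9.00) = 619.16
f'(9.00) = 185.76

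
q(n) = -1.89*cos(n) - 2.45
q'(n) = 1.89*sin(n)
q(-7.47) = -3.16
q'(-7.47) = -1.75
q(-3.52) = -0.69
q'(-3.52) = 0.70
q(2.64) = -0.79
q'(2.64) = 0.91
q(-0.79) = -3.78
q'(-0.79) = -1.34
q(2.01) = -1.65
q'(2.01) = 1.71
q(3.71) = -0.86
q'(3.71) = -1.02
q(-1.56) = -2.47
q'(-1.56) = -1.89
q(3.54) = -0.71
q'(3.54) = -0.73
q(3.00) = -0.58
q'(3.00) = 0.27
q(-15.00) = -1.01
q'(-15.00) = -1.23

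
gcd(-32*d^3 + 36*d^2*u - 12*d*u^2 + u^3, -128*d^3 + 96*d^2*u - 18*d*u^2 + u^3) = 16*d^2 - 10*d*u + u^2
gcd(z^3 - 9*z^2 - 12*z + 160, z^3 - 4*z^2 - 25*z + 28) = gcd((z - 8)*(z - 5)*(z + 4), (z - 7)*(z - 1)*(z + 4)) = z + 4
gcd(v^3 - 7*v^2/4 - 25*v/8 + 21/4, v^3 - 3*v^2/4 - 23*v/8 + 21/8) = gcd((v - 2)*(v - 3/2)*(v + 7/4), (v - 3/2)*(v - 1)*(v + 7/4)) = v^2 + v/4 - 21/8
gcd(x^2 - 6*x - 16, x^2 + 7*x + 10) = x + 2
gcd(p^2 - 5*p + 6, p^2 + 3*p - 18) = p - 3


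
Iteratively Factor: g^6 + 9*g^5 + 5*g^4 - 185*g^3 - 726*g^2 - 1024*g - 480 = (g + 4)*(g^5 + 5*g^4 - 15*g^3 - 125*g^2 - 226*g - 120) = (g - 5)*(g + 4)*(g^4 + 10*g^3 + 35*g^2 + 50*g + 24) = (g - 5)*(g + 4)^2*(g^3 + 6*g^2 + 11*g + 6) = (g - 5)*(g + 2)*(g + 4)^2*(g^2 + 4*g + 3) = (g - 5)*(g + 2)*(g + 3)*(g + 4)^2*(g + 1)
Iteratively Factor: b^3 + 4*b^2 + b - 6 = (b - 1)*(b^2 + 5*b + 6) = (b - 1)*(b + 2)*(b + 3)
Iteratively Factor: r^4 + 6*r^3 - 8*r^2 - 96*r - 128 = (r + 4)*(r^3 + 2*r^2 - 16*r - 32) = (r + 2)*(r + 4)*(r^2 - 16) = (r + 2)*(r + 4)^2*(r - 4)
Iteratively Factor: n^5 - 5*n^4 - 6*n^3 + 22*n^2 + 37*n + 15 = (n + 1)*(n^4 - 6*n^3 + 22*n + 15) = (n - 3)*(n + 1)*(n^3 - 3*n^2 - 9*n - 5) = (n - 5)*(n - 3)*(n + 1)*(n^2 + 2*n + 1) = (n - 5)*(n - 3)*(n + 1)^2*(n + 1)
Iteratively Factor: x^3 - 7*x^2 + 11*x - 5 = (x - 1)*(x^2 - 6*x + 5) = (x - 5)*(x - 1)*(x - 1)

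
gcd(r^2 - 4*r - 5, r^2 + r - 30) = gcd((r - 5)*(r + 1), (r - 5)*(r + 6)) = r - 5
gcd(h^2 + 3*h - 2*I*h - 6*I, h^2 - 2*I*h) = h - 2*I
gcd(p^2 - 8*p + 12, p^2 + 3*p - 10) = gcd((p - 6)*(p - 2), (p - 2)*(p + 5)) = p - 2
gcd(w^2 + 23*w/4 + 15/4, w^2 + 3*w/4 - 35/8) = 1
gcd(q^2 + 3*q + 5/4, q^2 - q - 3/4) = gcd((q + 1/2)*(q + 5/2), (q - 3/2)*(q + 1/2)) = q + 1/2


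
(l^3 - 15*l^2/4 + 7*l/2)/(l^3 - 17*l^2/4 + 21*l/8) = 2*(4*l^2 - 15*l + 14)/(8*l^2 - 34*l + 21)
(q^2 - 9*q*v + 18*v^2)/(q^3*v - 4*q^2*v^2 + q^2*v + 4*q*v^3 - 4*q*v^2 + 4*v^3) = (q^2 - 9*q*v + 18*v^2)/(v*(q^3 - 4*q^2*v + q^2 + 4*q*v^2 - 4*q*v + 4*v^2))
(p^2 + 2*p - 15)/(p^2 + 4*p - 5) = (p - 3)/(p - 1)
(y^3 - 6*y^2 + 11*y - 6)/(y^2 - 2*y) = y - 4 + 3/y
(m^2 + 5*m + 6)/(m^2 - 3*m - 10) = (m + 3)/(m - 5)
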